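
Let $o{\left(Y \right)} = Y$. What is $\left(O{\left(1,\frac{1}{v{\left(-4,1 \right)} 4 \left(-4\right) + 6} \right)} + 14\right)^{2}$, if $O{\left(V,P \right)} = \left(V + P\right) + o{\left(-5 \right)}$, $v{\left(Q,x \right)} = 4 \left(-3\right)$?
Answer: $\frac{3924361}{39204} \approx 100.1$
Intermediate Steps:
$v{\left(Q,x \right)} = -12$
$O{\left(V,P \right)} = -5 + P + V$ ($O{\left(V,P \right)} = \left(V + P\right) - 5 = \left(P + V\right) - 5 = -5 + P + V$)
$\left(O{\left(1,\frac{1}{v{\left(-4,1 \right)} 4 \left(-4\right) + 6} \right)} + 14\right)^{2} = \left(\left(-5 + \frac{1}{\left(-12\right) 4 \left(-4\right) + 6} + 1\right) + 14\right)^{2} = \left(\left(-5 + \frac{1}{\left(-48\right) \left(-4\right) + 6} + 1\right) + 14\right)^{2} = \left(\left(-5 + \frac{1}{192 + 6} + 1\right) + 14\right)^{2} = \left(\left(-5 + \frac{1}{198} + 1\right) + 14\right)^{2} = \left(- \frac{791}{198} + 14\right)^{2} = \left(\frac{1981}{198}\right)^{2} = \frac{3924361}{39204}$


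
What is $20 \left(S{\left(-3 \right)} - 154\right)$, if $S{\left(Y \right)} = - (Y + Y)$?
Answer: $-2960$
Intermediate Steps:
$S{\left(Y \right)} = - 2 Y$
$20 \left(S{\left(-3 \right)} - 154\right) = 20 \left(\left(-2\right) \left(-3\right) - 154\right) = 20 \left(6 - 154\right) = 20 \left(-148\right) = -2960$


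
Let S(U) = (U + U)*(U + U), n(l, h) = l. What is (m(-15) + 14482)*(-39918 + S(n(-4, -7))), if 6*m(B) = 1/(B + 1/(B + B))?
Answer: -260301498958/451 ≈ -5.7717e+8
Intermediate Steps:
S(U) = 4*U**2 (S(U) = (2*U)*(2*U) = 4*U**2)
m(B) = 1/(6*(B + 1/(2*B))) (m(B) = 1/(6*(B + 1/(B + B))) = 1/(6*(B + 1/(2*B))))
(m(-15) + 14482)*(-39918 + S(n(-4, -7))) = ((1/3)*(-15)/(1 + 2*(-15)**2) + 14482)*(-39918 + 4*(-4)**2) = ((1/3)*(-15)/(1 + 2*225) + 14482)*(-39918 + 4*16) = ((1/3)*(-15)/(1 + 450) + 14482)*(-39918 + 64) = ((1/3)*(-15)/451 + 14482)*(-39854) = ((1/3)*(-15)*(1/451) + 14482)*(-39854) = (-5/451 + 14482)*(-39854) = (6531377/451)*(-39854) = -260301498958/451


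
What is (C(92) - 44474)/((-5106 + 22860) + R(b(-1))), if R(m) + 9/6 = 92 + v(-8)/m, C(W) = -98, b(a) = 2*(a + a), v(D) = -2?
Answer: -44572/17845 ≈ -2.4977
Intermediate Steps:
b(a) = 4*a (b(a) = 2*(2*a) = 4*a)
R(m) = 181/2 - 2/m (R(m) = -3/2 + (92 - 2/m) = 181/2 - 2/m)
(C(92) - 44474)/((-5106 + 22860) + R(b(-1))) = (-98 - 44474)/((-5106 + 22860) + (181/2 - 2/(4*(-1)))) = -44572/(17754 + (181/2 - 2/(-4))) = -44572/(17754 + (181/2 - 2*(-¼))) = -44572/(17754 + (181/2 + ½)) = -44572/(17754 + 91) = -44572/17845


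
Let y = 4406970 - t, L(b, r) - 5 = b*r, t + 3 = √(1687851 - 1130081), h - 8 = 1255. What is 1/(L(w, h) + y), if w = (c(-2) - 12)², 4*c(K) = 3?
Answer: 1169107568/5339111207034609 + 4352*√1930/5339111207034609 ≈ 2.1901e-7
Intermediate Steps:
h = 1263 (h = 8 + 1255 = 1263)
c(K) = ¾ (c(K) = (¼)*3 = ¾)
t = -3 + 17*√1930 (t = -3 + √(1687851 - 1130081) = -3 + √557770 = -3 + 17*√1930 ≈ 743.84)
w = 2025/16 (w = (¾ - 12)² = (-45/4)² = 2025/16 ≈ 126.56)
L(b, r) = 5 + b*r
y = 4406973 - 17*√1930 (y = 4406970 - (-3 + 17*√1930) = 4406970 + (3 - 17*√1930) = 4406973 - 17*√1930 ≈ 4.4062e+6)
1/(L(w, h) + y) = 1/((5 + (2025/16)*1263) + (4406973 - 17*√1930)) = 1/((5 + 2557575/16) + (4406973 - 17*√1930)) = 1/(2557655/16 + (4406973 - 17*√1930)) = 1/(73069223/16 - 17*√1930)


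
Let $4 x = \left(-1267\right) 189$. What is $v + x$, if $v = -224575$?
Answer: $- \frac{1137763}{4} \approx -2.8444 \cdot 10^{5}$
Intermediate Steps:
$x = - \frac{239463}{4}$ ($x = \frac{\left(-1267\right) 189}{4} = \frac{1}{4} \left(-239463\right) = - \frac{239463}{4} \approx -59866.0$)
$v + x = -224575 - \frac{239463}{4} = - \frac{1137763}{4}$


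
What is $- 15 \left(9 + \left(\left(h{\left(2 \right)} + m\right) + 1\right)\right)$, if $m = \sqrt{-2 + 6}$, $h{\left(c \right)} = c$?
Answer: $-210$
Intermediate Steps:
$m = 2$ ($m = \sqrt{4} = 2$)
$- 15 \left(9 + \left(\left(h{\left(2 \right)} + m\right) + 1\right)\right) = - 15 \left(9 + \left(\left(2 + 2\right) + 1\right)\right) = - 15 \left(9 + \left(4 + 1\right)\right) = - 15 \left(9 + 5\right) = \left(-15\right) 14 = -210$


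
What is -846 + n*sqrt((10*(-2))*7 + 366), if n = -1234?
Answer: -846 - 1234*sqrt(226) ≈ -19397.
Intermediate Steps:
-846 + n*sqrt((10*(-2))*7 + 366) = -846 - 1234*sqrt((10*(-2))*7 + 366) = -846 - 1234*sqrt(-20*7 + 366) = -846 - 1234*sqrt(-140 + 366) = -846 - 1234*sqrt(226)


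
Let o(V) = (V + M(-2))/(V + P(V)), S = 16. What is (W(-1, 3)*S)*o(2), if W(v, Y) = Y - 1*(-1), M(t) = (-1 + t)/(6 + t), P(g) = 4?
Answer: 40/3 ≈ 13.333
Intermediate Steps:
M(t) = (-1 + t)/(6 + t)
W(v, Y) = 1 + Y (W(v, Y) = Y + 1 = 1 + Y)
o(V) = (-¾ + V)/(4 + V) (o(V) = (V + (-1 - 2)/(6 - 2))/(V + 4) = (V - 3/4)/(4 + V) = (V + (¼)*(-3))/(4 + V) = (V - ¾)/(4 + V) = (-¾ + V)/(4 + V))
(W(-1, 3)*S)*o(2) = ((1 + 3)*16)*((-¾ + 2)/(4 + 2)) = (4*16)*((5/4)/6) = 64*((⅙)*(5/4)) = 64*(5/24) = 40/3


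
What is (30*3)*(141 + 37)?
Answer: 16020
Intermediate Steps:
(30*3)*(141 + 37) = 90*178 = 16020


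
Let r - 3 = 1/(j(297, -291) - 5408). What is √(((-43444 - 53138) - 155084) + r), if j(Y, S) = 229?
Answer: I*√6750115309362/5179 ≈ 501.66*I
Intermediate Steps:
r = 15536/5179 (r = 3 + 1/(229 - 5408) = 3 + 1/(-5179) = 3 - 1/5179 = 15536/5179 ≈ 2.9998)
√(((-43444 - 53138) - 155084) + r) = √(((-43444 - 53138) - 155084) + 15536/5179) = √((-96582 - 155084) + 15536/5179) = √(-251666 + 15536/5179) = √(-1303362678/5179) = I*√6750115309362/5179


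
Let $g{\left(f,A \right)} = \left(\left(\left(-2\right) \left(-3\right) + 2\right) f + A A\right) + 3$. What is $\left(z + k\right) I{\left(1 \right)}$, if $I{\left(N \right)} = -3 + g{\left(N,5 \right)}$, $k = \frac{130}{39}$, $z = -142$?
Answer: $-4576$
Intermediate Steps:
$g{\left(f,A \right)} = 3 + A^{2} + 8 f$ ($g{\left(f,A \right)} = \left(\left(6 + 2\right) f + A^{2}\right) + 3 = \left(8 f + A^{2}\right) + 3 = \left(A^{2} + 8 f\right) + 3 = 3 + A^{2} + 8 f$)
$k = \frac{10}{3}$ ($k = 130 \cdot \frac{1}{39} = \frac{10}{3} \approx 3.3333$)
$I{\left(N \right)} = 25 + 8 N$ ($I{\left(N \right)} = -3 + \left(3 + 5^{2} + 8 N\right) = -3 + \left(3 + 25 + 8 N\right) = -3 + \left(28 + 8 N\right) = 25 + 8 N$)
$\left(z + k\right) I{\left(1 \right)} = \left(-142 + \frac{10}{3}\right) \left(25 + 8 \cdot 1\right) = - \frac{416 \left(25 + 8\right)}{3} = \left(- \frac{416}{3}\right) 33 = -4576$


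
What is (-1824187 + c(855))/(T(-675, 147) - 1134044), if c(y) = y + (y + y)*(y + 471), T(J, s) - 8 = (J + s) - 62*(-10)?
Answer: -55516/141743 ≈ -0.39167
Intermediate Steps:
T(J, s) = 628 + J + s (T(J, s) = 8 + ((J + s) - 62*(-10)) = 8 + ((J + s) + 620) = 8 + (620 + J + s) = 628 + J + s)
c(y) = y + 2*y*(471 + y) (c(y) = y + (2*y)*(471 + y) = y + 2*y*(471 + y))
(-1824187 + c(855))/(T(-675, 147) - 1134044) = (-1824187 + 855*(943 + 2*855))/((628 - 675 + 147) - 1134044) = (-1824187 + 855*(943 + 1710))/(100 - 1134044) = (-1824187 + 855*2653)/(-1133944) = (-1824187 + 2268315)*(-1/1133944) = 444128*(-1/1133944) = -55516/141743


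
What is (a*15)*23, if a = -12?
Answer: -4140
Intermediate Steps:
(a*15)*23 = -12*15*23 = -180*23 = -4140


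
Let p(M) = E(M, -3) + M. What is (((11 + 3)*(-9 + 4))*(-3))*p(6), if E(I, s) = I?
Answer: 2520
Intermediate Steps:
p(M) = 2*M (p(M) = M + M = 2*M)
(((11 + 3)*(-9 + 4))*(-3))*p(6) = (((11 + 3)*(-9 + 4))*(-3))*(2*6) = ((14*(-5))*(-3))*12 = -70*(-3)*12 = 210*12 = 2520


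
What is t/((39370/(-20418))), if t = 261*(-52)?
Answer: 138556548/19685 ≈ 7038.7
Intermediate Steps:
t = -13572
t/((39370/(-20418))) = -13572/(39370/(-20418)) = -13572/(39370*(-1/20418)) = -13572/(-19685/10209) = -13572*(-10209/19685) = 138556548/19685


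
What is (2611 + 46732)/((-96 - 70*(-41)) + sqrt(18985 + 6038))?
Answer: 7204078/403687 - 2597*sqrt(25023)/403687 ≈ 16.828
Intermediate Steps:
(2611 + 46732)/((-96 - 70*(-41)) + sqrt(18985 + 6038)) = 49343/((-96 + 2870) + sqrt(25023)) = 49343/(2774 + sqrt(25023))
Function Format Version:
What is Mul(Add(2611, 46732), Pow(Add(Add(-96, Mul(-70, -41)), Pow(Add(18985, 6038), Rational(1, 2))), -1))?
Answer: Add(Rational(7204078, 403687), Mul(Rational(-2597, 403687), Pow(25023, Rational(1, 2)))) ≈ 16.828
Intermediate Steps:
Mul(Add(2611, 46732), Pow(Add(Add(-96, Mul(-70, -41)), Pow(Add(18985, 6038), Rational(1, 2))), -1)) = Mul(49343, Pow(Add(Add(-96, 2870), Pow(25023, Rational(1, 2))), -1)) = Mul(49343, Pow(Add(2774, Pow(25023, Rational(1, 2))), -1))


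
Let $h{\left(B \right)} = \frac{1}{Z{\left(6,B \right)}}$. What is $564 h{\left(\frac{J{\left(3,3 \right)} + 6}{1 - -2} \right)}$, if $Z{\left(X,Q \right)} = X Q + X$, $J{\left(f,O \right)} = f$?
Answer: $\frac{47}{2} \approx 23.5$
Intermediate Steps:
$Z{\left(X,Q \right)} = X + Q X$ ($Z{\left(X,Q \right)} = Q X + X = X + Q X$)
$h{\left(B \right)} = \frac{1}{6 + 6 B}$ ($h{\left(B \right)} = \frac{1}{6 \left(1 + B\right)} = \frac{1}{6 + 6 B}$)
$564 h{\left(\frac{J{\left(3,3 \right)} + 6}{1 - -2} \right)} = 564 \frac{1}{6 \left(1 + \frac{3 + 6}{1 - -2}\right)} = 564 \frac{1}{6 \left(1 + \frac{9}{1 + 2}\right)} = 564 \frac{1}{6 \left(1 + \frac{9}{3}\right)} = 564 \frac{1}{6 \left(1 + 9 \cdot \frac{1}{3}\right)} = 564 \frac{1}{6 \left(1 + 3\right)} = 564 \frac{1}{6 \cdot 4} = 564 \cdot \frac{1}{6} \cdot \frac{1}{4} = 564 \cdot \frac{1}{24} = \frac{47}{2}$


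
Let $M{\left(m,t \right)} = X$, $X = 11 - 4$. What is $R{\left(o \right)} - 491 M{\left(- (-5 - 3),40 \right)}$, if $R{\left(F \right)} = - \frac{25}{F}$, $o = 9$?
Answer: $- \frac{30958}{9} \approx -3439.8$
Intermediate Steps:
$X = 7$ ($X = 11 - 4 = 7$)
$M{\left(m,t \right)} = 7$
$R{\left(o \right)} - 491 M{\left(- (-5 - 3),40 \right)} = - \frac{25}{9} - 3437 = - \frac{30958}{9}$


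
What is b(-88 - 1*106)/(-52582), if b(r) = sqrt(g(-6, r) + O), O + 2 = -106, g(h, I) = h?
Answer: -I*sqrt(114)/52582 ≈ -0.00020306*I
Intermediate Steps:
O = -108 (O = -2 - 106 = -108)
b(r) = I*sqrt(114) (b(r) = sqrt(-6 - 108) = sqrt(-114) = I*sqrt(114))
b(-88 - 1*106)/(-52582) = (I*sqrt(114))/(-52582) = (I*sqrt(114))*(-1/52582) = -I*sqrt(114)/52582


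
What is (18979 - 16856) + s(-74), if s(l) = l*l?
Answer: 7599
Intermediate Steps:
s(l) = l²
(18979 - 16856) + s(-74) = (18979 - 16856) + (-74)² = 2123 + 5476 = 7599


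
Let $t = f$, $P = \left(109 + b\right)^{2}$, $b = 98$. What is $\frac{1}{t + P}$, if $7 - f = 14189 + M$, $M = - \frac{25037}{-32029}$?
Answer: $\frac{32029}{918150306} \approx 3.4884 \cdot 10^{-5}$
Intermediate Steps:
$M = \frac{25037}{32029}$ ($M = \left(-25037\right) \left(- \frac{1}{32029}\right) = \frac{25037}{32029} \approx 0.7817$)
$P = 42849$ ($P = \left(109 + 98\right)^{2} = 207^{2} = 42849$)
$f = - \frac{454260315}{32029}$ ($f = 7 - \left(14189 + \frac{25037}{32029}\right) = 7 - \frac{454484518}{32029} = - \frac{454260315}{32029} \approx -14183.0$)
$t = - \frac{454260315}{32029} \approx -14183.0$
$\frac{1}{t + P} = \frac{1}{- \frac{454260315}{32029} + 42849} = \frac{1}{\frac{918150306}{32029}} = \frac{32029}{918150306}$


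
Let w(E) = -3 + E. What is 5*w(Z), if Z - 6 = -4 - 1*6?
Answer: -35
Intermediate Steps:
Z = -4 (Z = 6 + (-4 - 1*6) = 6 + (-4 - 6) = 6 - 10 = -4)
5*w(Z) = 5*(-3 - 4) = 5*(-7) = -35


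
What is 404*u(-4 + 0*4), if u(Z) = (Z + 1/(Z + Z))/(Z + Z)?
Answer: 3333/16 ≈ 208.31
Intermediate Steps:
u(Z) = (Z + 1/(2*Z))/(2*Z) (u(Z) = (Z + 1/(2*Z))/((2*Z)) = (Z + 1/(2*Z))*(1/(2*Z)) = (Z + 1/(2*Z))/(2*Z))
404*u(-4 + 0*4) = 404*(½ + 1/(4*(-4 + 0*4)²)) = 404*(½ + 1/(4*(-4 + 0)²)) = 404*(½ + (¼)/(-4)²) = 404*(½ + (¼)*(1/16)) = 404*(½ + 1/64) = 404*(33/64) = 3333/16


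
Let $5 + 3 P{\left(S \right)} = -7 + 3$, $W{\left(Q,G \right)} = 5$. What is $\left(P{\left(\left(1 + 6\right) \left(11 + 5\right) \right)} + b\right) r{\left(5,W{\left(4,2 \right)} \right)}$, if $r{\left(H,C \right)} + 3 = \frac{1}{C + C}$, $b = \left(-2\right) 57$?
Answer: $\frac{3393}{10} \approx 339.3$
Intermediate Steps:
$P{\left(S \right)} = -3$ ($P{\left(S \right)} = - \frac{5}{3} + \frac{-7 + 3}{3} = - \frac{5}{3} + \frac{1}{3} \left(-4\right) = - \frac{5}{3} - \frac{4}{3} = -3$)
$b = -114$
$r{\left(H,C \right)} = -3 + \frac{1}{2 C}$ ($r{\left(H,C \right)} = -3 + \frac{1}{C + C} = -3 + \frac{1}{2 C}$)
$\left(P{\left(\left(1 + 6\right) \left(11 + 5\right) \right)} + b\right) r{\left(5,W{\left(4,2 \right)} \right)} = \left(-3 - 114\right) \left(-3 + \frac{1}{2 \cdot 5}\right) = - 117 \left(-3 + \frac{1}{2} \cdot \frac{1}{5}\right) = - 117 \left(-3 + \frac{1}{10}\right) = \left(-117\right) \left(- \frac{29}{10}\right) = \frac{3393}{10}$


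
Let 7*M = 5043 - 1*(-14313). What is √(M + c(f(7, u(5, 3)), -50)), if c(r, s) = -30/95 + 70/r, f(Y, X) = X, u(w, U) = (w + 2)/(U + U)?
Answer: √49968366/133 ≈ 53.149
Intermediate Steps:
u(w, U) = (2 + w)/(2*U) (u(w, U) = (2 + w)/((2*U)) = (2 + w)*(1/(2*U)) = (2 + w)/(2*U))
M = 19356/7 (M = (5043 - 1*(-14313))/7 = (5043 + 14313)/7 = (⅐)*19356 = 19356/7 ≈ 2765.1)
c(r, s) = -6/19 + 70/r (c(r, s) = -30*1/95 + 70/r = -6/19 + 70/r)
√(M + c(f(7, u(5, 3)), -50)) = √(19356/7 + (-6/19 + 70/(((½)*(2 + 5)/3)))) = √(19356/7 + (-6/19 + 70/(((½)*(⅓)*7)))) = √(19356/7 + (-6/19 + 70/(7/6))) = √(19356/7 + (-6/19 + 70*(6/7))) = √(19356/7 + (-6/19 + 60)) = √(19356/7 + 1134/19) = √(375702/133) = √49968366/133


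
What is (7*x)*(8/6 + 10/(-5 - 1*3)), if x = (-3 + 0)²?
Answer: 21/4 ≈ 5.2500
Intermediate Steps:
x = 9 (x = (-3)² = 9)
(7*x)*(8/6 + 10/(-5 - 1*3)) = (7*9)*(8/6 + 10/(-5 - 1*3)) = 63*(8*(⅙) + 10/(-5 - 3)) = 63*(4/3 + 10/(-8)) = 63*(4/3 + 10*(-⅛)) = 63*(4/3 - 5/4) = 63*(1/12) = 21/4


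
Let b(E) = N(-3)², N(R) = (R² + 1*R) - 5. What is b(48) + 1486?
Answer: 1487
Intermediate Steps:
N(R) = -5 + R + R² (N(R) = (R² + R) - 5 = (R + R²) - 5 = -5 + R + R²)
b(E) = 1 (b(E) = (-5 - 3 + (-3)²)² = (-5 - 3 + 9)² = 1² = 1)
b(48) + 1486 = 1 + 1486 = 1487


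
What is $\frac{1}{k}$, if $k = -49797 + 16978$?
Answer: $- \frac{1}{32819} \approx -3.047 \cdot 10^{-5}$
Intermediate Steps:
$k = -32819$
$\frac{1}{k} = \frac{1}{-32819} = - \frac{1}{32819}$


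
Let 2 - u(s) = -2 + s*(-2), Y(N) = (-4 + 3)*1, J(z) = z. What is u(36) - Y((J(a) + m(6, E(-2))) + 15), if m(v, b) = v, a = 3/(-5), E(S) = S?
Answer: 77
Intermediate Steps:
a = -⅗ (a = 3*(-⅕) = -⅗ ≈ -0.60000)
Y(N) = -1 (Y(N) = -1*1 = -1)
u(s) = 4 + 2*s (u(s) = 2 - (-2 + s*(-2)) = 2 - (-2 - 2*s) = 2 + (2 + 2*s) = 4 + 2*s)
u(36) - Y((J(a) + m(6, E(-2))) + 15) = (4 + 2*36) - 1*(-1) = (4 + 72) + 1 = 76 + 1 = 77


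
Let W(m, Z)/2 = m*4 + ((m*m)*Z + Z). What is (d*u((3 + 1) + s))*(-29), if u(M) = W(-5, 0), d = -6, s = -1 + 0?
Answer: -6960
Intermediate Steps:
s = -1
W(m, Z) = 2*Z + 8*m + 2*Z*m**2 (W(m, Z) = 2*(m*4 + ((m*m)*Z + Z)) = 2*(4*m + (m**2*Z + Z)) = 2*(4*m + (Z*m**2 + Z)) = 2*(4*m + (Z + Z*m**2)) = 2*(Z + 4*m + Z*m**2) = 2*Z + 8*m + 2*Z*m**2)
u(M) = -40 (u(M) = 2*0 + 8*(-5) + 2*0*(-5)**2 = 0 - 40 + 2*0*25 = 0 - 40 + 0 = -40)
(d*u((3 + 1) + s))*(-29) = -6*(-40)*(-29) = 240*(-29) = -6960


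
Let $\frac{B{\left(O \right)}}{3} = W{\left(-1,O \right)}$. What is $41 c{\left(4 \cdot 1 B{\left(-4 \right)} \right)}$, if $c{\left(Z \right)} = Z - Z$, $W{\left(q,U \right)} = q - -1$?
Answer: $0$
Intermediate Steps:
$W{\left(q,U \right)} = 1 + q$ ($W{\left(q,U \right)} = q + 1 = 1 + q$)
$B{\left(O \right)} = 0$ ($B{\left(O \right)} = 3 \left(1 - 1\right) = 3 \cdot 0 = 0$)
$c{\left(Z \right)} = 0$
$41 c{\left(4 \cdot 1 B{\left(-4 \right)} \right)} = 41 \cdot 0 = 0$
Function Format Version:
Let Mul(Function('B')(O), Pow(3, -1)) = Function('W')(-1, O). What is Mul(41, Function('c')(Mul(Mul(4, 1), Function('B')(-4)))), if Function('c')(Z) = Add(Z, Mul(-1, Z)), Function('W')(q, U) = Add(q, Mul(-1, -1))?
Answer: 0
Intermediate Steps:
Function('W')(q, U) = Add(1, q) (Function('W')(q, U) = Add(q, 1) = Add(1, q))
Function('B')(O) = 0 (Function('B')(O) = Mul(3, Add(1, -1)) = Mul(3, 0) = 0)
Function('c')(Z) = 0
Mul(41, Function('c')(Mul(Mul(4, 1), Function('B')(-4)))) = Mul(41, 0) = 0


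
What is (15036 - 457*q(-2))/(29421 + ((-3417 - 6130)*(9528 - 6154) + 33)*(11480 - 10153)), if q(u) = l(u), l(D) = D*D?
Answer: -508/1644026569 ≈ -3.0900e-7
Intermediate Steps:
l(D) = D**2
q(u) = u**2
(15036 - 457*q(-2))/(29421 + ((-3417 - 6130)*(9528 - 6154) + 33)*(11480 - 10153)) = (15036 - 457*(-2)**2)/(29421 + ((-3417 - 6130)*(9528 - 6154) + 33)*(11480 - 10153)) = (15036 - 457*4)/(29421 + (-9547*3374 + 33)*1327) = (15036 - 1828)/(29421 + (-32211578 + 33)*1327) = 13208/(29421 - 32211545*1327) = 13208/(29421 - 42744720215) = 13208/(-42744690794) = 13208*(-1/42744690794) = -508/1644026569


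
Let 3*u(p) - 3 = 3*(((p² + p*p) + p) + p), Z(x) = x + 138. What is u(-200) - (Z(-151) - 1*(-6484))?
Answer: 73130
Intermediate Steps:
Z(x) = 138 + x
u(p) = 1 + 2*p + 2*p² (u(p) = 1 + (3*(((p² + p*p) + p) + p))/3 = 1 + (3*(((p² + p²) + p) + p))/3 = 1 + (3*((2*p² + p) + p))/3 = 1 + (3*((p + 2*p²) + p))/3 = 1 + (3*(2*p + 2*p²))/3 = 1 + (6*p + 6*p²)/3 = 1 + (2*p + 2*p²) = 1 + 2*p + 2*p²)
u(-200) - (Z(-151) - 1*(-6484)) = (1 + 2*(-200) + 2*(-200)²) - ((138 - 151) - 1*(-6484)) = (1 - 400 + 2*40000) - (-13 + 6484) = (1 - 400 + 80000) - 1*6471 = 79601 - 6471 = 73130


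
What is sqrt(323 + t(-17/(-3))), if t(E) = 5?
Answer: 2*sqrt(82) ≈ 18.111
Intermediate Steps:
sqrt(323 + t(-17/(-3))) = sqrt(323 + 5) = sqrt(328) = 2*sqrt(82)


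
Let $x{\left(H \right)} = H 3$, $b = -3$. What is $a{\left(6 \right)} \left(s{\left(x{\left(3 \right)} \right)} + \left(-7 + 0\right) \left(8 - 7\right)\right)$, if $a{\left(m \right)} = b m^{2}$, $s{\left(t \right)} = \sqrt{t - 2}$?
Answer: $756 - 108 \sqrt{7} \approx 470.26$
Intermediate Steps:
$x{\left(H \right)} = 3 H$
$s{\left(t \right)} = \sqrt{-2 + t}$
$a{\left(m \right)} = - 3 m^{2}$
$a{\left(6 \right)} \left(s{\left(x{\left(3 \right)} \right)} + \left(-7 + 0\right) \left(8 - 7\right)\right) = - 3 \cdot 6^{2} \left(\sqrt{-2 + 3 \cdot 3} + \left(-7 + 0\right) \left(8 - 7\right)\right) = \left(-3\right) 36 \left(\sqrt{-2 + 9} - 7\right) = - 108 \left(\sqrt{7} - 7\right) = - 108 \left(-7 + \sqrt{7}\right) = 756 - 108 \sqrt{7}$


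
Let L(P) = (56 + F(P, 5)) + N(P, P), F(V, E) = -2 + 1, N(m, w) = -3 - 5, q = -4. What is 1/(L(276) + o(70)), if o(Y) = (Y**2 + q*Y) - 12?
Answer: 1/4655 ≈ 0.00021482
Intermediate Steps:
o(Y) = -12 + Y**2 - 4*Y (o(Y) = (Y**2 - 4*Y) - 12 = -12 + Y**2 - 4*Y)
N(m, w) = -8
F(V, E) = -1
L(P) = 47 (L(P) = (56 - 1) - 8 = 55 - 8 = 47)
1/(L(276) + o(70)) = 1/(47 + (-12 + 70**2 - 4*70)) = 1/(47 + (-12 + 4900 - 280)) = 1/(47 + 4608) = 1/4655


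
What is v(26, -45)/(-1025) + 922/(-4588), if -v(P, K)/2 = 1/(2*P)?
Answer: -3070839/15283775 ≈ -0.20092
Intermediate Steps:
v(P, K) = -1/P (v(P, K) = -2*1/(2*P) = -1/P)
v(26, -45)/(-1025) + 922/(-4588) = -1/26/(-1025) + 922/(-4588) = -1*1/26*(-1/1025) + 922*(-1/4588) = -1/26*(-1/1025) - 461/2294 = 1/26650 - 461/2294 = -3070839/15283775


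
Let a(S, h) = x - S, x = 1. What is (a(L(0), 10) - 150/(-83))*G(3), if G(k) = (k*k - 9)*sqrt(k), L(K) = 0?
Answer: 0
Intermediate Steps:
a(S, h) = 1 - S
G(k) = sqrt(k)*(-9 + k**2) (G(k) = (k**2 - 9)*sqrt(k) = (-9 + k**2)*sqrt(k) = sqrt(k)*(-9 + k**2))
(a(L(0), 10) - 150/(-83))*G(3) = ((1 - 1*0) - 150/(-83))*(sqrt(3)*(-9 + 3**2)) = ((1 + 0) - 150*(-1/83))*(sqrt(3)*(-9 + 9)) = (1 + 150/83)*(sqrt(3)*0) = (233/83)*0 = 0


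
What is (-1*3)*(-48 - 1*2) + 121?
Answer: 271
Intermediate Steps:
(-1*3)*(-48 - 1*2) + 121 = -3*(-48 - 2) + 121 = -3*(-50) + 121 = 150 + 121 = 271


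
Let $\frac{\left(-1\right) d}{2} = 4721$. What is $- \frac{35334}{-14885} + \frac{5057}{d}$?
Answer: $\frac{19873091}{10811090} \approx 1.8382$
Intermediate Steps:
$d = -9442$ ($d = \left(-2\right) 4721 = -9442$)
$- \frac{35334}{-14885} + \frac{5057}{d} = - \frac{35334}{-14885} + \frac{5057}{-9442} = \left(-35334\right) \left(- \frac{1}{14885}\right) + 5057 \left(- \frac{1}{9442}\right) = \frac{2718}{1145} - \frac{5057}{9442} = \frac{19873091}{10811090}$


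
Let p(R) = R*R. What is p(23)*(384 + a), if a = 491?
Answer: 462875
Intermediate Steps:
p(R) = R²
p(23)*(384 + a) = 23²*(384 + 491) = 529*875 = 462875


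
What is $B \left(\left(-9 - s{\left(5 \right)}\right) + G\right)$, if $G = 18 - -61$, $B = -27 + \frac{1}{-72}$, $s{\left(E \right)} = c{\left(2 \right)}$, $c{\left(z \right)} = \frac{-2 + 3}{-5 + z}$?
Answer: $- \frac{410395}{216} \approx -1900.0$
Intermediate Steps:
$c{\left(z \right)} = \frac{1}{-5 + z}$ ($c{\left(z \right)} = 1 \frac{1}{-5 + z} = \frac{1}{-5 + z}$)
$s{\left(E \right)} = - \frac{1}{3}$ ($s{\left(E \right)} = \frac{1}{-5 + 2} = \frac{1}{-3} = - \frac{1}{3}$)
$B = - \frac{1945}{72}$ ($B = -27 - \frac{1}{72} = - \frac{1945}{72} \approx -27.014$)
$G = 79$ ($G = 18 + 61 = 79$)
$B \left(\left(-9 - s{\left(5 \right)}\right) + G\right) = - \frac{1945 \left(\left(-9 - - \frac{1}{3}\right) + 79\right)}{72} = - \frac{1945 \left(\left(-9 + \frac{1}{3}\right) + 79\right)}{72} = - \frac{1945 \left(- \frac{26}{3} + 79\right)}{72} = \left(- \frac{1945}{72}\right) \frac{211}{3} = - \frac{410395}{216}$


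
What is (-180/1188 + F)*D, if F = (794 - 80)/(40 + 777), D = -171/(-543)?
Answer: 19477/85613 ≈ 0.22750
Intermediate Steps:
D = 57/181 (D = -171*(-1/543) = 57/181 ≈ 0.31492)
F = 714/817 ≈ 0.87393
(-180/1188 + F)*D = (-180/1188 + 714/817)*(57/181) = (-180*1/1188 + 714/817)*(57/181) = (-5/33 + 714/817)*(57/181) = (19477/26961)*(57/181) = 19477/85613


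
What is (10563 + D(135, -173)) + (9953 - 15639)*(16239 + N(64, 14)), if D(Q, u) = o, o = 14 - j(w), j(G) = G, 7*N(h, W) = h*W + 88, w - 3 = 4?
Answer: -651865712/7 ≈ -9.3124e+7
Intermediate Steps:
w = 7 (w = 3 + 4 = 7)
N(h, W) = 88/7 + W*h/7 (N(h, W) = (h*W + 88)/7 = (W*h + 88)/7 = (88 + W*h)/7 = 88/7 + W*h/7)
o = 7 (o = 14 - 1*7 = 14 - 7 = 7)
D(Q, u) = 7
(10563 + D(135, -173)) + (9953 - 15639)*(16239 + N(64, 14)) = (10563 + 7) + (9953 - 15639)*(16239 + (88/7 + (⅐)*14*64)) = 10570 - 5686*(16239 + (88/7 + 128)) = 10570 - 5686*(16239 + 984/7) = 10570 - 5686*114657/7 = 10570 - 651939702/7 = -651865712/7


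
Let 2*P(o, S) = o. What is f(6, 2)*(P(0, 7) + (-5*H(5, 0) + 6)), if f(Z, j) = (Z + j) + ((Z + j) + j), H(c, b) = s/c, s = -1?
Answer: 126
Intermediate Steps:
P(o, S) = o/2
H(c, b) = -1/c
f(Z, j) = 2*Z + 3*j (f(Z, j) = (Z + j) + (Z + 2*j) = 2*Z + 3*j)
f(6, 2)*(P(0, 7) + (-5*H(5, 0) + 6)) = (2*6 + 3*2)*((½)*0 + (-(-5)/5 + 6)) = (12 + 6)*(0 + (-(-5)/5 + 6)) = 18*(0 + (-5*(-⅕) + 6)) = 18*(0 + (1 + 6)) = 18*(0 + 7) = 18*7 = 126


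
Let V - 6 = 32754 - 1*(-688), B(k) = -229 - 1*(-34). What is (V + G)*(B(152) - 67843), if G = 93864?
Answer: -8662053856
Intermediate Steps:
B(k) = -195 (B(k) = -229 + 34 = -195)
V = 33448 (V = 6 + (32754 - 1*(-688)) = 6 + (32754 + 688) = 6 + 33442 = 33448)
(V + G)*(B(152) - 67843) = (33448 + 93864)*(-195 - 67843) = 127312*(-68038) = -8662053856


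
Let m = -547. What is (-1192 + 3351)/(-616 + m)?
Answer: -2159/1163 ≈ -1.8564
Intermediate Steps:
(-1192 + 3351)/(-616 + m) = (-1192 + 3351)/(-616 - 547) = 2159/(-1163) = 2159*(-1/1163) = -2159/1163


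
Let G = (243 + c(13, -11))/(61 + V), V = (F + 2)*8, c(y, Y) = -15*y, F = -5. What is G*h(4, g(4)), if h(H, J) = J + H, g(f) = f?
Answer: 384/37 ≈ 10.378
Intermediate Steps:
V = -24 (V = (-5 + 2)*8 = -3*8 = -24)
h(H, J) = H + J
G = 48/37 (G = (243 - 15*13)/(61 - 24) = (243 - 195)/37 = 48*(1/37) = 48/37 ≈ 1.2973)
G*h(4, g(4)) = 48*(4 + 4)/37 = (48/37)*8 = 384/37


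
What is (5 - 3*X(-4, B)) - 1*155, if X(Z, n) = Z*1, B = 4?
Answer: -138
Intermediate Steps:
X(Z, n) = Z
(5 - 3*X(-4, B)) - 1*155 = (5 - 3*(-4)) - 1*155 = (5 + 12) - 155 = 17 - 155 = -138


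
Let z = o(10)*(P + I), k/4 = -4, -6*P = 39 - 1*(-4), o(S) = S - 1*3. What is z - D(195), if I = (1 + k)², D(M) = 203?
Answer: 7931/6 ≈ 1321.8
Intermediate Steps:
o(S) = -3 + S (o(S) = S - 3 = -3 + S)
P = -43/6 (P = -(39 - 1*(-4))/6 = -(39 + 4)/6 = -⅙*43 = -43/6 ≈ -7.1667)
k = -16 (k = 4*(-4) = -16)
I = 225 (I = (1 - 16)² = (-15)² = 225)
z = 9149/6 (z = (-3 + 10)*(-43/6 + 225) = 7*(1307/6) = 9149/6 ≈ 1524.8)
z - D(195) = 9149/6 - 1*203 = 9149/6 - 203 = 7931/6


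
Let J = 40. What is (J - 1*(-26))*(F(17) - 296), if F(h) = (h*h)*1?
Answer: -462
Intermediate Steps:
F(h) = h**2 (F(h) = h**2*1 = h**2)
(J - 1*(-26))*(F(17) - 296) = (40 - 1*(-26))*(17**2 - 296) = (40 + 26)*(289 - 296) = 66*(-7) = -462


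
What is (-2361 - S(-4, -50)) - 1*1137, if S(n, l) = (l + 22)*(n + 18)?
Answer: -3106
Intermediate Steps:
S(n, l) = (18 + n)*(22 + l) (S(n, l) = (22 + l)*(18 + n) = (18 + n)*(22 + l))
(-2361 - S(-4, -50)) - 1*1137 = (-2361 - (396 + 18*(-50) + 22*(-4) - 50*(-4))) - 1*1137 = (-2361 - (396 - 900 - 88 + 200)) - 1137 = (-2361 - 1*(-392)) - 1137 = (-2361 + 392) - 1137 = -1969 - 1137 = -3106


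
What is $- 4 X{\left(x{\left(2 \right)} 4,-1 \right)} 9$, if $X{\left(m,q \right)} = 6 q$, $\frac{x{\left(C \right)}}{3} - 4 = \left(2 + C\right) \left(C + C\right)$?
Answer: $216$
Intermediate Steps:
$x{\left(C \right)} = 12 + 6 C \left(2 + C\right)$ ($x{\left(C \right)} = 12 + 3 \left(2 + C\right) \left(C + C\right) = 12 + 3 \left(2 + C\right) 2 C = 12 + 3 \cdot 2 C \left(2 + C\right) = 12 + 6 C \left(2 + C\right)$)
$- 4 X{\left(x{\left(2 \right)} 4,-1 \right)} 9 = - 4 \cdot 6 \left(-1\right) 9 = \left(-4\right) \left(-6\right) 9 = 24 \cdot 9 = 216$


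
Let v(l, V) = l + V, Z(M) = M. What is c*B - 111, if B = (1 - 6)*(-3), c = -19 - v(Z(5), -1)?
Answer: -456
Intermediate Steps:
v(l, V) = V + l
c = -23 (c = -19 - (-1 + 5) = -19 - 1*4 = -19 - 4 = -23)
B = 15 (B = -5*(-3) = 15)
c*B - 111 = -23*15 - 111 = -345 - 111 = -456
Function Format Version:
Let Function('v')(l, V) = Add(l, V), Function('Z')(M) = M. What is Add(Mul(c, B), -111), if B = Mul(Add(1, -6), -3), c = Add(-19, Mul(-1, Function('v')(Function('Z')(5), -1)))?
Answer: -456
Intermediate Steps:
Function('v')(l, V) = Add(V, l)
c = -23 (c = Add(-19, Mul(-1, Add(-1, 5))) = Add(-19, Mul(-1, 4)) = Add(-19, -4) = -23)
B = 15 (B = Mul(-5, -3) = 15)
Add(Mul(c, B), -111) = Add(Mul(-23, 15), -111) = Add(-345, -111) = -456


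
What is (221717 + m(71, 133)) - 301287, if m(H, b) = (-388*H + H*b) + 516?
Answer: -97159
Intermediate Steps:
m(H, b) = 516 - 388*H + H*b
(221717 + m(71, 133)) - 301287 = (221717 + (516 - 388*71 + 71*133)) - 301287 = (221717 + (516 - 27548 + 9443)) - 301287 = (221717 - 17589) - 301287 = 204128 - 301287 = -97159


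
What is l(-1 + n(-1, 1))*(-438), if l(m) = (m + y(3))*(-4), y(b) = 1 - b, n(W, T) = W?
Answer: -7008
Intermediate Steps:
l(m) = 8 - 4*m (l(m) = (m + (1 - 1*3))*(-4) = (m + (1 - 3))*(-4) = (m - 2)*(-4) = (-2 + m)*(-4) = 8 - 4*m)
l(-1 + n(-1, 1))*(-438) = (8 - 4*(-1 - 1))*(-438) = (8 - 4*(-2))*(-438) = (8 + 8)*(-438) = 16*(-438) = -7008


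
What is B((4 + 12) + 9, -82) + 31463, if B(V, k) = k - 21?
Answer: 31360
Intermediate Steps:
B(V, k) = -21 + k
B((4 + 12) + 9, -82) + 31463 = (-21 - 82) + 31463 = -103 + 31463 = 31360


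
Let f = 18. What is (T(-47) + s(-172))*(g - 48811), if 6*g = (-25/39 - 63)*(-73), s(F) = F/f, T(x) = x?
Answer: 2860729646/1053 ≈ 2.7167e+6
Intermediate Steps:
s(F) = F/18
g = 90593/117 (g = ((-25/39 - 63)*(-73))/6 = (-2482/39*(-73))/6 = (⅙)*(181186/39) = 90593/117 ≈ 774.30)
(T(-47) + s(-172))*(g - 48811) = (-47 + (1/18)*(-172))*(90593/117 - 48811) = (-47 - 86/9)*(-5620294/117) = -509/9*(-5620294/117) = 2860729646/1053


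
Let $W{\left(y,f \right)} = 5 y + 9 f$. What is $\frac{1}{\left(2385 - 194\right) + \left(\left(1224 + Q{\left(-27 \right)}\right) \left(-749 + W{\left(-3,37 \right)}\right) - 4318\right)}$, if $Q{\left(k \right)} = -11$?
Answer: $- \frac{1}{524930} \approx -1.905 \cdot 10^{-6}$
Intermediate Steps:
$\frac{1}{\left(2385 - 194\right) + \left(\left(1224 + Q{\left(-27 \right)}\right) \left(-749 + W{\left(-3,37 \right)}\right) - 4318\right)} = \frac{1}{\left(2385 - 194\right) + \left(\left(1224 - 11\right) \left(-749 + \left(5 \left(-3\right) + 9 \cdot 37\right)\right) - 4318\right)} = \frac{1}{\left(2385 - 194\right) + \left(1213 \left(-749 + \left(-15 + 333\right)\right) - 4318\right)} = \frac{1}{2191 + \left(1213 \left(-749 + 318\right) - 4318\right)} = \frac{1}{2191 + \left(1213 \left(-431\right) - 4318\right)} = \frac{1}{2191 - 527121} = \frac{1}{-524930} = - \frac{1}{524930}$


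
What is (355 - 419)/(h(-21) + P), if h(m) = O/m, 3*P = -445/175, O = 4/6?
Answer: 20160/277 ≈ 72.780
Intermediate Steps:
O = ⅔ (O = (⅙)*4 = ⅔ ≈ 0.66667)
P = -89/105 (P = (-445/175)/3 = (-445*1/175)/3 = (⅓)*(-89/35) = -89/105 ≈ -0.84762)
h(m) = 2/(3*m)
(355 - 419)/(h(-21) + P) = (355 - 419)/((⅔)/(-21) - 89/105) = -64/((⅔)*(-1/21) - 89/105) = -64/(-2/63 - 89/105) = -64/(-277/315) = -64*(-315/277) = 20160/277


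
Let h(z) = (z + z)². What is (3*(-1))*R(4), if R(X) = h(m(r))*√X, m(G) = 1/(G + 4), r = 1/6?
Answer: -864/625 ≈ -1.3824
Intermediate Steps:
r = ⅙ ≈ 0.16667
m(G) = 1/(4 + G)
h(z) = 4*z² (h(z) = (2*z)² = 4*z²)
R(X) = 144*√X/625 (R(X) = (4*(1/(4 + ⅙))²)*√X = (4*(1/(25/6))²)*√X = (4*(6/25)²)*√X = (4*(36/625))*√X = 144*√X/625)
(3*(-1))*R(4) = (3*(-1))*(144*√4/625) = -432*2/625 = -3*288/625 = -864/625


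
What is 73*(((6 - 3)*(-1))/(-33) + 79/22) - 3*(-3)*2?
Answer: 6309/22 ≈ 286.77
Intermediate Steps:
73*(((6 - 3)*(-1))/(-33) + 79/22) - 3*(-3)*2 = 73*((3*(-1))*(-1/33) + 79*(1/22)) + 9*2 = 73*(-3*(-1/33) + 79/22) + 18 = 73*(1/11 + 79/22) + 18 = 73*(81/22) + 18 = 5913/22 + 18 = 6309/22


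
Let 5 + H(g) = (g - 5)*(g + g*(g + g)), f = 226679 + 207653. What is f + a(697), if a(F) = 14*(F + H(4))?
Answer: 443516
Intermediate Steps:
f = 434332
H(g) = -5 + (-5 + g)*(g + 2*g²) (H(g) = -5 + (g - 5)*(g + g*(g + g)) = -5 + (-5 + g)*(g + g*(2*g)) = -5 + (-5 + g)*(g + 2*g²))
a(F) = -574 + 14*F (a(F) = 14*(F + (-5 - 9*4² - 5*4 + 2*4³)) = 14*(F + (-5 - 9*16 - 20 + 2*64)) = 14*(F + (-5 - 144 - 20 + 128)) = 14*(F - 41) = 14*(-41 + F) = -574 + 14*F)
f + a(697) = 434332 + (-574 + 14*697) = 434332 + (-574 + 9758) = 434332 + 9184 = 443516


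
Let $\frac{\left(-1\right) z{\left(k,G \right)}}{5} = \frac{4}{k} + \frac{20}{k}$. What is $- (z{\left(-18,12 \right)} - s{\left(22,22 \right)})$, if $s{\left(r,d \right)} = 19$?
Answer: $\frac{37}{3} \approx 12.333$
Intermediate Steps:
$z{\left(k,G \right)} = - \frac{120}{k}$ ($z{\left(k,G \right)} = - 5 \left(\frac{4}{k} + \frac{20}{k}\right) = - 5 \frac{24}{k} = - \frac{120}{k}$)
$- (z{\left(-18,12 \right)} - s{\left(22,22 \right)}) = - (- \frac{120}{-18} - 19) = - (\left(-120\right) \left(- \frac{1}{18}\right) - 19) = - (\frac{20}{3} - 19) = \left(-1\right) \left(- \frac{37}{3}\right) = \frac{37}{3}$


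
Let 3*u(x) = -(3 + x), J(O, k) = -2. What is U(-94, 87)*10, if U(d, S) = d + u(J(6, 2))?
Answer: -2830/3 ≈ -943.33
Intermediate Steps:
u(x) = -1 - x/3 (u(x) = (-(3 + x))/3 = (-3 - x)/3 = -1 - x/3)
U(d, S) = -⅓ + d (U(d, S) = d + (-1 - ⅓*(-2)) = d + (-1 + ⅔) = d - ⅓ = -⅓ + d)
U(-94, 87)*10 = (-⅓ - 94)*10 = -283/3*10 = -2830/3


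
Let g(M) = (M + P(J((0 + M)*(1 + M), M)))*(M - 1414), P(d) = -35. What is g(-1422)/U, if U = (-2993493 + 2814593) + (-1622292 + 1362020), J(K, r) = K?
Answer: -1033013/109793 ≈ -9.4087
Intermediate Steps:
U = -439172 (U = -178900 - 260272 = -439172)
g(M) = (-1414 + M)*(-35 + M) (g(M) = (M - 35)*(M - 1414) = (-35 + M)*(-1414 + M) = (-1414 + M)*(-35 + M))
g(-1422)/U = (49490 + (-1422)² - 1449*(-1422))/(-439172) = (49490 + 2022084 + 2060478)*(-1/439172) = 4132052*(-1/439172) = -1033013/109793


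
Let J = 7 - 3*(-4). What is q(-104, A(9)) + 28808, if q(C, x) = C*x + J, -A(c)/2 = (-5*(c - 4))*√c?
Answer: 13227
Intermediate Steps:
J = 19 (J = 7 + 12 = 19)
A(c) = -2*√c*(20 - 5*c) (A(c) = -2*(-5*(c - 4))*√c = -2*(-5*(-4 + c))*√c = -2*(20 - 5*c)*√c = -2*√c*(20 - 5*c))
q(C, x) = 19 + C*x (q(C, x) = C*x + 19 = 19 + C*x)
q(-104, A(9)) + 28808 = (19 - 1040*√9*(-4 + 9)) + 28808 = (19 - 1040*3*5) + 28808 = (19 - 104*150) + 28808 = (19 - 15600) + 28808 = -15581 + 28808 = 13227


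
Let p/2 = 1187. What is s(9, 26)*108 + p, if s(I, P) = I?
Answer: 3346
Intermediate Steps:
p = 2374 (p = 2*1187 = 2374)
s(9, 26)*108 + p = 9*108 + 2374 = 972 + 2374 = 3346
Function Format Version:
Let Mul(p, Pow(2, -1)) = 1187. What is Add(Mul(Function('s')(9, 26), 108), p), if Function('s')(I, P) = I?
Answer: 3346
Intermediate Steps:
p = 2374 (p = Mul(2, 1187) = 2374)
Add(Mul(Function('s')(9, 26), 108), p) = Add(Mul(9, 108), 2374) = Add(972, 2374) = 3346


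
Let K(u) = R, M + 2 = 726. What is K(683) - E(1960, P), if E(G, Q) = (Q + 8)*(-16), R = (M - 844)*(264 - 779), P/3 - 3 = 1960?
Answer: 156152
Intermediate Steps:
P = 5889 (P = 9 + 3*1960 = 9 + 5880 = 5889)
M = 724 (M = -2 + 726 = 724)
R = 61800 (R = (724 - 844)*(264 - 779) = -120*(-515) = 61800)
K(u) = 61800
E(G, Q) = -128 - 16*Q (E(G, Q) = (8 + Q)*(-16) = -128 - 16*Q)
K(683) - E(1960, P) = 61800 - (-128 - 16*5889) = 61800 - (-128 - 94224) = 61800 - 1*(-94352) = 61800 + 94352 = 156152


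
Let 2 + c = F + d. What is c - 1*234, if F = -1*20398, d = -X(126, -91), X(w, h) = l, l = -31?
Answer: -20603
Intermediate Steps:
X(w, h) = -31
d = 31 (d = -1*(-31) = 31)
F = -20398
c = -20369 (c = -2 + (-20398 + 31) = -2 - 20367 = -20369)
c - 1*234 = -20369 - 1*234 = -20369 - 234 = -20603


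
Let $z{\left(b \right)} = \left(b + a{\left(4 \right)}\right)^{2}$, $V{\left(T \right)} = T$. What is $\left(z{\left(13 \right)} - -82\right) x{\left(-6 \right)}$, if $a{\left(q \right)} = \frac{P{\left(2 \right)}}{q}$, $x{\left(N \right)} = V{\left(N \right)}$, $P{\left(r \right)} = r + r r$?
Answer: $- \frac{3507}{2} \approx -1753.5$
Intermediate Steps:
$P{\left(r \right)} = r + r^{2}$
$x{\left(N \right)} = N$
$a{\left(q \right)} = \frac{6}{q}$ ($a{\left(q \right)} = \frac{2 \left(1 + 2\right)}{q} = \frac{2 \cdot 3}{q} = \frac{6}{q}$)
$z{\left(b \right)} = \left(\frac{3}{2} + b\right)^{2}$ ($z{\left(b \right)} = \left(b + \frac{6}{4}\right)^{2} = \left(b + 6 \cdot \frac{1}{4}\right)^{2} = \left(b + \frac{3}{2}\right)^{2} = \left(\frac{3}{2} + b\right)^{2}$)
$\left(z{\left(13 \right)} - -82\right) x{\left(-6 \right)} = \left(\frac{\left(3 + 2 \cdot 13\right)^{2}}{4} - -82\right) \left(-6\right) = \left(\frac{\left(3 + 26\right)^{2}}{4} + 82\right) \left(-6\right) = \left(\frac{29^{2}}{4} + 82\right) \left(-6\right) = \left(\frac{1}{4} \cdot 841 + 82\right) \left(-6\right) = \left(\frac{841}{4} + 82\right) \left(-6\right) = \frac{1169}{4} \left(-6\right) = - \frac{3507}{2}$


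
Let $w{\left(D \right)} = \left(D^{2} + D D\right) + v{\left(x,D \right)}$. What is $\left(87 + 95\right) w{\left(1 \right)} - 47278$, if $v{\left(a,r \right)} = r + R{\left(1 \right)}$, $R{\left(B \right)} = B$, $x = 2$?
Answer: $-46550$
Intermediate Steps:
$v{\left(a,r \right)} = 1 + r$ ($v{\left(a,r \right)} = r + 1 = 1 + r$)
$w{\left(D \right)} = 1 + D + 2 D^{2}$ ($w{\left(D \right)} = \left(D^{2} + D D\right) + \left(1 + D\right) = \left(D^{2} + D^{2}\right) + \left(1 + D\right) = 2 D^{2} + \left(1 + D\right) = 1 + D + 2 D^{2}$)
$\left(87 + 95\right) w{\left(1 \right)} - 47278 = \left(87 + 95\right) \left(1 + 1 + 2 \cdot 1^{2}\right) - 47278 = 182 \left(1 + 1 + 2 \cdot 1\right) - 47278 = 182 \left(1 + 1 + 2\right) - 47278 = 182 \cdot 4 - 47278 = 728 - 47278 = -46550$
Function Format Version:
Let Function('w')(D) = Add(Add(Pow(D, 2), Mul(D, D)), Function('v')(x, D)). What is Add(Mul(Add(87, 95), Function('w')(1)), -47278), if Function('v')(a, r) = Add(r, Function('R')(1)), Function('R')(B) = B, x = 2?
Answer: -46550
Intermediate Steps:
Function('v')(a, r) = Add(1, r) (Function('v')(a, r) = Add(r, 1) = Add(1, r))
Function('w')(D) = Add(1, D, Mul(2, Pow(D, 2))) (Function('w')(D) = Add(Add(Pow(D, 2), Mul(D, D)), Add(1, D)) = Add(Add(Pow(D, 2), Pow(D, 2)), Add(1, D)) = Add(Mul(2, Pow(D, 2)), Add(1, D)) = Add(1, D, Mul(2, Pow(D, 2))))
Add(Mul(Add(87, 95), Function('w')(1)), -47278) = Add(Mul(Add(87, 95), Add(1, 1, Mul(2, Pow(1, 2)))), -47278) = Add(Mul(182, Add(1, 1, Mul(2, 1))), -47278) = Add(Mul(182, Add(1, 1, 2)), -47278) = Add(Mul(182, 4), -47278) = Add(728, -47278) = -46550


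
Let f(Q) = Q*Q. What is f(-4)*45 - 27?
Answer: 693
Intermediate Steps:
f(Q) = Q²
f(-4)*45 - 27 = (-4)²*45 - 27 = 16*45 - 27 = 720 - 27 = 693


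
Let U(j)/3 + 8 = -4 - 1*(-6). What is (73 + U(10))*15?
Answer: 825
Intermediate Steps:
U(j) = -18 (U(j) = -24 + 3*(-4 - 1*(-6)) = -24 + 3*(-4 + 6) = -24 + 3*2 = -24 + 6 = -18)
(73 + U(10))*15 = (73 - 18)*15 = 55*15 = 825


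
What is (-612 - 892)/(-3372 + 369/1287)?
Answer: 215072/482155 ≈ 0.44606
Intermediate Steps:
(-612 - 892)/(-3372 + 369/1287) = -1504/(-3372 + 369*(1/1287)) = -1504/(-3372 + 41/143) = -1504/(-482155/143) = -1504*(-143/482155) = 215072/482155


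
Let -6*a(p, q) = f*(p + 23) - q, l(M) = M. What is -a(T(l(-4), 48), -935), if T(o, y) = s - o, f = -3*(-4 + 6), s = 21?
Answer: 647/6 ≈ 107.83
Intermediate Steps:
f = -6 (f = -3*2 = -6)
T(o, y) = 21 - o
a(p, q) = 23 + p + q/6 (a(p, q) = -(-6*(p + 23) - q)/6 = -(-6*(23 + p) - q)/6 = -((-138 - 6*p) - q)/6 = -(-138 - q - 6*p)/6 = 23 + p + q/6)
-a(T(l(-4), 48), -935) = -(23 + (21 - 1*(-4)) + (⅙)*(-935)) = -(23 + (21 + 4) - 935/6) = -(23 + 25 - 935/6) = -1*(-647/6) = 647/6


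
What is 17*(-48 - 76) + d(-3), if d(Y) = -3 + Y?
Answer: -2114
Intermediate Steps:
17*(-48 - 76) + d(-3) = 17*(-48 - 76) + (-3 - 3) = 17*(-124) - 6 = -2108 - 6 = -2114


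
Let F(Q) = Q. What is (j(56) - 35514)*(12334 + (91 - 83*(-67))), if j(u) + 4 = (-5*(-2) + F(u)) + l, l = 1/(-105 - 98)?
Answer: -129440871402/203 ≈ -6.3764e+8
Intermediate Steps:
l = -1/203 (l = 1/(-203) = -1/203 ≈ -0.0049261)
j(u) = 1217/203 + u (j(u) = -4 + ((-5*(-2) + u) - 1/203) = -4 + ((10 + u) - 1/203) = -4 + (2029/203 + u) = 1217/203 + u)
(j(56) - 35514)*(12334 + (91 - 83*(-67))) = ((1217/203 + 56) - 35514)*(12334 + (91 - 83*(-67))) = (12585/203 - 35514)*(12334 + (91 + 5561)) = -7196757*(12334 + 5652)/203 = -7196757/203*17986 = -129440871402/203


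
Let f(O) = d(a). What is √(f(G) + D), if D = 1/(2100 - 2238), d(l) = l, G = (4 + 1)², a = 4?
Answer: √76038/138 ≈ 1.9982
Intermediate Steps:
G = 25 (G = 5² = 25)
f(O) = 4
D = -1/138 (D = 1/(-138) = -1/138 ≈ -0.0072464)
√(f(G) + D) = √(4 - 1/138) = √(551/138) = √76038/138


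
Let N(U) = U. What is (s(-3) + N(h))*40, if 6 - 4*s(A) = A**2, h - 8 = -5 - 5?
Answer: -110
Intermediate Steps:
h = -2 (h = 8 + (-5 - 5) = 8 - 10 = -2)
s(A) = 3/2 - A**2/4
(s(-3) + N(h))*40 = ((3/2 - 1/4*(-3)**2) - 2)*40 = ((3/2 - 1/4*9) - 2)*40 = ((3/2 - 9/4) - 2)*40 = (-3/4 - 2)*40 = -11/4*40 = -110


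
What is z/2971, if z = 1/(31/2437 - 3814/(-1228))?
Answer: 1496318/13863853603 ≈ 0.00010793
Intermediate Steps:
z = 1496318/4666393 (z = 1/(31*(1/2437) - 3814*(-1/1228)) = 1/(31/2437 + 1907/614) = 1/(4666393/1496318) = 1496318/4666393 ≈ 0.32066)
z/2971 = (1496318/4666393)/2971 = (1496318/4666393)*(1/2971) = 1496318/13863853603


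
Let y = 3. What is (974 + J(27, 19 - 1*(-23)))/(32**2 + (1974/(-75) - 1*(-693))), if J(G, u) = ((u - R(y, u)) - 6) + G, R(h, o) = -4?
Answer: 8675/14089 ≈ 0.61573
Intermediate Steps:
J(G, u) = -2 + G + u (J(G, u) = ((u - 1*(-4)) - 6) + G = ((u + 4) - 6) + G = ((4 + u) - 6) + G = (-2 + u) + G = -2 + G + u)
(974 + J(27, 19 - 1*(-23)))/(32**2 + (1974/(-75) - 1*(-693))) = (974 + (-2 + 27 + (19 - 1*(-23))))/(32**2 + (1974/(-75) - 1*(-693))) = (974 + (-2 + 27 + (19 + 23)))/(1024 + (1974*(-1/75) + 693)) = (974 + (-2 + 27 + 42))/(1024 + (-658/25 + 693)) = (974 + 67)/(1024 + 16667/25) = 1041/(42267/25) = 1041*(25/42267) = 8675/14089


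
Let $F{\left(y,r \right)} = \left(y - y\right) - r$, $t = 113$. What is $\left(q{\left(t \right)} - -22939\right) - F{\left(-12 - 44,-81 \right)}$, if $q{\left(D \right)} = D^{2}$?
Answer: $35627$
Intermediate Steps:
$F{\left(y,r \right)} = - r$ ($F{\left(y,r \right)} = 0 - r = - r$)
$\left(q{\left(t \right)} - -22939\right) - F{\left(-12 - 44,-81 \right)} = \left(113^{2} - -22939\right) - \left(-1\right) \left(-81\right) = \left(12769 + 22939\right) - 81 = 35708 - 81 = 35627$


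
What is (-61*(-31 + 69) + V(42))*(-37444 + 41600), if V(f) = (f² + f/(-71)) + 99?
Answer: -134434132/71 ≈ -1.8934e+6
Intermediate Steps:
V(f) = 99 + f² - f/71 (V(f) = (f² - f/71) + 99 = 99 + f² - f/71)
(-61*(-31 + 69) + V(42))*(-37444 + 41600) = (-61*(-31 + 69) + (99 + 42² - 1/71*42))*(-37444 + 41600) = (-61*38 + (99 + 1764 - 42/71))*4156 = (-2318 + 132231/71)*4156 = -32347/71*4156 = -134434132/71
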